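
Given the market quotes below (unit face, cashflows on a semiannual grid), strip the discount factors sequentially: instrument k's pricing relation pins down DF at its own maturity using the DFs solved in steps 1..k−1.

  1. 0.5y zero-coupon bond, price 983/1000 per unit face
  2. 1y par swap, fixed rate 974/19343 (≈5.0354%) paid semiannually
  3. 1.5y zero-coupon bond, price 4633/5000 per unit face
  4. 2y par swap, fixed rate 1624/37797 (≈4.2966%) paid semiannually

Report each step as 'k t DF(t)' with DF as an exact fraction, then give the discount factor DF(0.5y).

step 1 [0.5y] zero: DF = P = 983/1000 ≈ 0.983000
step 2 [1y] swap r/2=487/19343: DF=(1 − 487/19343·(0.983000))/(1+487/19343) = 9513/10000 ≈ 0.951300
step 3 [1.5y] zero: DF = P = 4633/5000 ≈ 0.926600
step 4 [2y] swap r/2=812/37797: DF=(1 − 812/37797·(0.983000+0.951300+0.926600))/(1+812/37797) = 2297/2500 ≈ 0.918800

1 1/2 983/1000
2 1 9513/10000
3 3/2 4633/5000
4 2 2297/2500
DF(0.5y) = 983/1000 ≈ 0.983000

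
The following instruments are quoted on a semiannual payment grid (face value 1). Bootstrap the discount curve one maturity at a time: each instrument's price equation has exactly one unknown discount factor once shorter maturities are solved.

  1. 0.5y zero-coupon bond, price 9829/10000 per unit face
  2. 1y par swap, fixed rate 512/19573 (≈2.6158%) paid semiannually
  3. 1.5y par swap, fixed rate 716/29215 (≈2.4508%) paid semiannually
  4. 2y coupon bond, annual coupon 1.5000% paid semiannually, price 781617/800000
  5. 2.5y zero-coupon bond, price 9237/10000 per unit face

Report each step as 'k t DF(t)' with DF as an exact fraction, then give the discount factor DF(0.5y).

step 1 [0.5y] zero: DF = P = 9829/10000 ≈ 0.982900
step 2 [1y] swap r/2=256/19573: DF=(1 − 256/19573·(0.982900))/(1+256/19573) = 609/625 ≈ 0.974400
step 3 [1.5y] swap r/2=358/29215: DF=(1 − 358/29215·(0.982900+0.974400))/(1+358/29215) = 4821/5000 ≈ 0.964200
step 4 [2y] bond c/2=3/400: DF=(781617/800000 − 3/400·(0.982900+0.974400+0.964200))/(1+3/400) = 237/250 ≈ 0.948000
step 5 [2.5y] zero: DF = P = 9237/10000 ≈ 0.923700

1 1/2 9829/10000
2 1 609/625
3 3/2 4821/5000
4 2 237/250
5 5/2 9237/10000
DF(0.5y) = 9829/10000 ≈ 0.982900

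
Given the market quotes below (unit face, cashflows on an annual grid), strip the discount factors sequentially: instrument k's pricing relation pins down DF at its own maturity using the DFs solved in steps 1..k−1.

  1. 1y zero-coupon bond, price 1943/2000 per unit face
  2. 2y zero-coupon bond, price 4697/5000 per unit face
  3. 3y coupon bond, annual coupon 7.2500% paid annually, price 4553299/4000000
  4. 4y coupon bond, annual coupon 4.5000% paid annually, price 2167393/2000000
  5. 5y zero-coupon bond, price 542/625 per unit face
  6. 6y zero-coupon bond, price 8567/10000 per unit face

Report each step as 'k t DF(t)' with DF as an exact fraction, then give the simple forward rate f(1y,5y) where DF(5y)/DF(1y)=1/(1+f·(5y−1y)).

step 1 [1y] zero: DF = P = 1943/2000 ≈ 0.971500
step 2 [2y] zero: DF = P = 4697/5000 ≈ 0.939400
step 3 [3y] bond c/1=29/400: DF=(4553299/4000000 − 29/400·(0.971500+0.939400))/(1+29/400) = 4661/5000 ≈ 0.932200
step 4 [4y] bond c/1=9/200: DF=(2167393/2000000 − 9/200·(0.971500+0.939400+0.932200))/(1+9/200) = 4573/5000 ≈ 0.914600
step 5 [5y] zero: DF = P = 542/625 ≈ 0.867200
step 6 [6y] zero: DF = P = 8567/10000 ≈ 0.856700

1 1 1943/2000
2 2 4697/5000
3 3 4661/5000
4 4 4573/5000
5 5 542/625
6 6 8567/10000
f(1y,5y) = ((1943/2000)/(542/625) − 1)/(4) = 1043/34688 ≈ 3.0068%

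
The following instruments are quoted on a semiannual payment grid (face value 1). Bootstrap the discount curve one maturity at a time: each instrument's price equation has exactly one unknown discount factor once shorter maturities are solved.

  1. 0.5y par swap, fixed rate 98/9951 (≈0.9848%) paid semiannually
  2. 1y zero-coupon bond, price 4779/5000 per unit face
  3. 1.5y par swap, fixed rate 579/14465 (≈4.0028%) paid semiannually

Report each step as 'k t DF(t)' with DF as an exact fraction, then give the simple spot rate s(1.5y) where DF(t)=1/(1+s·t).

step 1 [0.5y] swap r/2=49/9951: DF=(1 − 49/9951·(0))/(1+49/9951) = 9951/10000 ≈ 0.995100
step 2 [1y] zero: DF = P = 4779/5000 ≈ 0.955800
step 3 [1.5y] swap r/2=579/28930: DF=(1 − 579/28930·(0.995100+0.955800))/(1+579/28930) = 9421/10000 ≈ 0.942100

1 1/2 9951/10000
2 1 4779/5000
3 3/2 9421/10000
s(1.5y) = (1/(9421/10000) − 1)/(3/2) = 386/9421 ≈ 4.0972%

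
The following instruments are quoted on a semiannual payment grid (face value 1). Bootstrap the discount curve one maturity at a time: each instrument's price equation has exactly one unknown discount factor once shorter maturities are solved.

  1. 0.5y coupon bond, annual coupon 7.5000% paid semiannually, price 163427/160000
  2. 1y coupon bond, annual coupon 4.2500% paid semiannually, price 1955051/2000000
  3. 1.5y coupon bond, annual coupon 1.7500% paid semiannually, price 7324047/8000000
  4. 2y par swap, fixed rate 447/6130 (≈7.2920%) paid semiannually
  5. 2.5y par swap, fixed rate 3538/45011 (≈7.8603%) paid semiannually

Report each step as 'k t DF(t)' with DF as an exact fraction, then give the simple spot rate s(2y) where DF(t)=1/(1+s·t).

1 1/2 1969/2000
2 1 9367/10000
3 3/2 8909/10000
4 2 8659/10000
5 5/2 8231/10000
s(2y) = (1/(8659/10000) − 1)/(2) = 1341/17318 ≈ 7.7434%

step 1 [0.5y] bond c/2=3/80: DF=(163427/160000 − 3/80·(0))/(1+3/80) = 1969/2000 ≈ 0.984500
step 2 [1y] bond c/2=17/800: DF=(1955051/2000000 − 17/800·(0.984500))/(1+17/800) = 9367/10000 ≈ 0.936700
step 3 [1.5y] bond c/2=7/800: DF=(7324047/8000000 − 7/800·(0.984500+0.936700))/(1+7/800) = 8909/10000 ≈ 0.890900
step 4 [2y] swap r/2=447/12260: DF=(1 − 447/12260·(0.984500+0.936700+0.890900))/(1+447/12260) = 8659/10000 ≈ 0.865900
step 5 [2.5y] swap r/2=1769/45011: DF=(1 − 1769/45011·(0.984500+0.936700+0.890900+0.865900))/(1+1769/45011) = 8231/10000 ≈ 0.823100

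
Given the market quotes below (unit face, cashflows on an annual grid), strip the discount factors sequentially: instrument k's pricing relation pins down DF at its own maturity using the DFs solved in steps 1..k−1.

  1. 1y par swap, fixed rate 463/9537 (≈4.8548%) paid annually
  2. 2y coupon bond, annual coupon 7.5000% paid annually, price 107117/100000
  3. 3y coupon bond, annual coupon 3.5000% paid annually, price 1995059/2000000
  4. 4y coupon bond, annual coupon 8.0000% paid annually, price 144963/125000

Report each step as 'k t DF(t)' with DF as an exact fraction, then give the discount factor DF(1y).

step 1 [1y] swap r/1=463/9537: DF=(1 − 463/9537·(0))/(1+463/9537) = 9537/10000 ≈ 0.953700
step 2 [2y] bond c/1=3/40: DF=(107117/100000 − 3/40·(0.953700))/(1+3/40) = 9299/10000 ≈ 0.929900
step 3 [3y] bond c/1=7/200: DF=(1995059/2000000 − 7/200·(0.953700+0.929900))/(1+7/200) = 9001/10000 ≈ 0.900100
step 4 [4y] bond c/1=2/25: DF=(144963/125000 − 2/25·(0.953700+0.929900+0.900100))/(1+2/25) = 2169/2500 ≈ 0.867600

1 1 9537/10000
2 2 9299/10000
3 3 9001/10000
4 4 2169/2500
DF(1y) = 9537/10000 ≈ 0.953700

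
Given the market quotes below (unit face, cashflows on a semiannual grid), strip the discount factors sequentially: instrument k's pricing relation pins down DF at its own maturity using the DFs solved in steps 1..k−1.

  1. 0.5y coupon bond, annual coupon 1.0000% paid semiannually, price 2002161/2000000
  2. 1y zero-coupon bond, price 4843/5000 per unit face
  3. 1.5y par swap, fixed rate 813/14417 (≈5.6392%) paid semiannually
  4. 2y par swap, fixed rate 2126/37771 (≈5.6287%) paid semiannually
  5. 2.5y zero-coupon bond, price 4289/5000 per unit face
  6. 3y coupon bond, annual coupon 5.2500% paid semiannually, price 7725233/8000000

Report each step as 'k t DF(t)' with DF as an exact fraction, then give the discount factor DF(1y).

1 1/2 9961/10000
2 1 4843/5000
3 3/2 9187/10000
4 2 8937/10000
5 5/2 4289/5000
6 3 514/625
DF(1y) = 4843/5000 ≈ 0.968600

step 1 [0.5y] bond c/2=1/200: DF=(2002161/2000000 − 1/200·(0))/(1+1/200) = 9961/10000 ≈ 0.996100
step 2 [1y] zero: DF = P = 4843/5000 ≈ 0.968600
step 3 [1.5y] swap r/2=813/28834: DF=(1 − 813/28834·(0.996100+0.968600))/(1+813/28834) = 9187/10000 ≈ 0.918700
step 4 [2y] swap r/2=1063/37771: DF=(1 − 1063/37771·(0.996100+0.968600+0.918700))/(1+1063/37771) = 8937/10000 ≈ 0.893700
step 5 [2.5y] zero: DF = P = 4289/5000 ≈ 0.857800
step 6 [3y] bond c/2=21/800: DF=(7725233/8000000 − 21/800·(0.996100+0.968600+0.918700+0.893700+0.857800))/(1+21/800) = 514/625 ≈ 0.822400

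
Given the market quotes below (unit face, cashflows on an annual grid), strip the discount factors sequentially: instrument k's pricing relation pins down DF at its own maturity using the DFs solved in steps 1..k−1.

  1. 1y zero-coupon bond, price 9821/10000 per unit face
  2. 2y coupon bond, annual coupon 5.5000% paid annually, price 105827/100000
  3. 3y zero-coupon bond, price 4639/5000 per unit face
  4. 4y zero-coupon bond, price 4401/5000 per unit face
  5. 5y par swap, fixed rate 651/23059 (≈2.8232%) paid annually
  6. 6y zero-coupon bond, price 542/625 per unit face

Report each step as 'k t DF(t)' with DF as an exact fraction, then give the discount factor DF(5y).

1 1 9821/10000
2 2 9519/10000
3 3 4639/5000
4 4 4401/5000
5 5 4349/5000
6 6 542/625
DF(5y) = 4349/5000 ≈ 0.869800

step 1 [1y] zero: DF = P = 9821/10000 ≈ 0.982100
step 2 [2y] bond c/1=11/200: DF=(105827/100000 − 11/200·(0.982100))/(1+11/200) = 9519/10000 ≈ 0.951900
step 3 [3y] zero: DF = P = 4639/5000 ≈ 0.927800
step 4 [4y] zero: DF = P = 4401/5000 ≈ 0.880200
step 5 [5y] swap r/1=651/23059: DF=(1 − 651/23059·(0.982100+0.951900+0.927800+0.880200))/(1+651/23059) = 4349/5000 ≈ 0.869800
step 6 [6y] zero: DF = P = 542/625 ≈ 0.867200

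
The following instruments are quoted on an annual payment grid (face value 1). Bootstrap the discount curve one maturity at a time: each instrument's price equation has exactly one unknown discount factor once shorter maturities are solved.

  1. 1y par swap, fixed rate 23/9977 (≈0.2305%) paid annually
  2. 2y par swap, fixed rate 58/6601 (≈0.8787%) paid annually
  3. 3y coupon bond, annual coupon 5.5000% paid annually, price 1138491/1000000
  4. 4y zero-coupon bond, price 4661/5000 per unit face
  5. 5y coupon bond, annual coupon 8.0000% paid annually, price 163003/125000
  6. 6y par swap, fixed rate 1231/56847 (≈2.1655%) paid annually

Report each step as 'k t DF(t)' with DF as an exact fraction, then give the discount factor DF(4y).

step 1 [1y] swap r/1=23/9977: DF=(1 − 23/9977·(0))/(1+23/9977) = 9977/10000 ≈ 0.997700
step 2 [2y] swap r/1=58/6601: DF=(1 − 58/6601·(0.997700))/(1+58/6601) = 4913/5000 ≈ 0.982600
step 3 [3y] bond c/1=11/200: DF=(1138491/1000000 − 11/200·(0.997700+0.982600))/(1+11/200) = 9759/10000 ≈ 0.975900
step 4 [4y] zero: DF = P = 4661/5000 ≈ 0.932200
step 5 [5y] bond c/1=2/25: DF=(163003/125000 − 2/25·(0.997700+0.982600+0.975900+0.932200))/(1+2/25) = 4597/5000 ≈ 0.919400
step 6 [6y] swap r/1=1231/56847: DF=(1 − 1231/56847·(0.997700+0.982600+0.975900+0.932200+0.919400))/(1+1231/56847) = 8769/10000 ≈ 0.876900

1 1 9977/10000
2 2 4913/5000
3 3 9759/10000
4 4 4661/5000
5 5 4597/5000
6 6 8769/10000
DF(4y) = 4661/5000 ≈ 0.932200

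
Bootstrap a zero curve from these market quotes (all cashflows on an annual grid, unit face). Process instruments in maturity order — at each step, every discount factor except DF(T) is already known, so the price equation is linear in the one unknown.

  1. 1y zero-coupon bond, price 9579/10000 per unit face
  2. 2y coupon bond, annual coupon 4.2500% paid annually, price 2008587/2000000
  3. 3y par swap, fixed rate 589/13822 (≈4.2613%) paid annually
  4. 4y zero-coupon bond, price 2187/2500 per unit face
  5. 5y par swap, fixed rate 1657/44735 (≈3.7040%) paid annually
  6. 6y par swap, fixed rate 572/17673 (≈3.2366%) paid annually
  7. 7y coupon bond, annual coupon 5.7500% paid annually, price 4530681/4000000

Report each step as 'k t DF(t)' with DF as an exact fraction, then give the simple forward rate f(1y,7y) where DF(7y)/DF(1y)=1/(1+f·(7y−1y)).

1 1 9579/10000
2 2 9243/10000
3 3 4411/5000
4 4 2187/2500
5 5 8343/10000
6 6 2071/2500
7 7 1957/2500
f(1y,7y) = ((9579/10000)/(1957/2500) − 1)/(6) = 17/456 ≈ 3.7281%

step 1 [1y] zero: DF = P = 9579/10000 ≈ 0.957900
step 2 [2y] bond c/1=17/400: DF=(2008587/2000000 − 17/400·(0.957900))/(1+17/400) = 9243/10000 ≈ 0.924300
step 3 [3y] swap r/1=589/13822: DF=(1 − 589/13822·(0.957900+0.924300))/(1+589/13822) = 4411/5000 ≈ 0.882200
step 4 [4y] zero: DF = P = 2187/2500 ≈ 0.874800
step 5 [5y] swap r/1=1657/44735: DF=(1 − 1657/44735·(0.957900+0.924300+0.882200+0.874800))/(1+1657/44735) = 8343/10000 ≈ 0.834300
step 6 [6y] swap r/1=572/17673: DF=(1 − 572/17673·(0.957900+0.924300+0.882200+0.874800+0.834300))/(1+572/17673) = 2071/2500 ≈ 0.828400
step 7 [7y] bond c/1=23/400: DF=(4530681/4000000 − 23/400·(0.957900+0.924300+0.882200+0.874800+0.834300+0.828400))/(1+23/400) = 1957/2500 ≈ 0.782800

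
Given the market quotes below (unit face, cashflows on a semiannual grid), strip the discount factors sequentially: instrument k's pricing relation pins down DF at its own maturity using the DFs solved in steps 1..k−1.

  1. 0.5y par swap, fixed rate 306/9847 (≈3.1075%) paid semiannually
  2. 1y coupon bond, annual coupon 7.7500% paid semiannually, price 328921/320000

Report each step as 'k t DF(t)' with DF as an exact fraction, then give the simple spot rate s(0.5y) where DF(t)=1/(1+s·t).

1 1/2 9847/10000
2 1 1191/1250
s(0.5y) = (1/(9847/10000) − 1)/(1/2) = 306/9847 ≈ 3.1075%

step 1 [0.5y] swap r/2=153/9847: DF=(1 − 153/9847·(0))/(1+153/9847) = 9847/10000 ≈ 0.984700
step 2 [1y] bond c/2=31/800: DF=(328921/320000 − 31/800·(0.984700))/(1+31/800) = 1191/1250 ≈ 0.952800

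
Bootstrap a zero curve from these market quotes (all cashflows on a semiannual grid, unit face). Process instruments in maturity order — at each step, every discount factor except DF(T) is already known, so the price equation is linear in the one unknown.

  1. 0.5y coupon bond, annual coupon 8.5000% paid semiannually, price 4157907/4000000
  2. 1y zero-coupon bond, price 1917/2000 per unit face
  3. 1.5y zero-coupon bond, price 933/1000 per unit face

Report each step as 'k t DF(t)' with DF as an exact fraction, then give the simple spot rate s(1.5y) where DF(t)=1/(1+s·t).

step 1 [0.5y] bond c/2=17/400: DF=(4157907/4000000 − 17/400·(0))/(1+17/400) = 9971/10000 ≈ 0.997100
step 2 [1y] zero: DF = P = 1917/2000 ≈ 0.958500
step 3 [1.5y] zero: DF = P = 933/1000 ≈ 0.933000

1 1/2 9971/10000
2 1 1917/2000
3 3/2 933/1000
s(1.5y) = (1/(933/1000) − 1)/(3/2) = 134/2799 ≈ 4.7874%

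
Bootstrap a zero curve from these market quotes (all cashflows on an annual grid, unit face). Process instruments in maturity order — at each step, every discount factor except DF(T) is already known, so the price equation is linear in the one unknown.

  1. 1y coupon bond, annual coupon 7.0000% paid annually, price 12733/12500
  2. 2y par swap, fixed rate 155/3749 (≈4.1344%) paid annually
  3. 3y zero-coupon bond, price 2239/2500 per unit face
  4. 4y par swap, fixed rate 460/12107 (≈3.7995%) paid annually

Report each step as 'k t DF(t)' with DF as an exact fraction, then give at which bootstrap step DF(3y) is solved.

1 1 119/125
2 2 369/400
3 3 2239/2500
4 4 431/500
DF(3y) is solved at step 3

step 1 [1y] bond c/1=7/100: DF=(12733/12500 − 7/100·(0))/(1+7/100) = 119/125 ≈ 0.952000
step 2 [2y] swap r/1=155/3749: DF=(1 − 155/3749·(0.952000))/(1+155/3749) = 369/400 ≈ 0.922500
step 3 [3y] zero: DF = P = 2239/2500 ≈ 0.895600
step 4 [4y] swap r/1=460/12107: DF=(1 − 460/12107·(0.952000+0.922500+0.895600))/(1+460/12107) = 431/500 ≈ 0.862000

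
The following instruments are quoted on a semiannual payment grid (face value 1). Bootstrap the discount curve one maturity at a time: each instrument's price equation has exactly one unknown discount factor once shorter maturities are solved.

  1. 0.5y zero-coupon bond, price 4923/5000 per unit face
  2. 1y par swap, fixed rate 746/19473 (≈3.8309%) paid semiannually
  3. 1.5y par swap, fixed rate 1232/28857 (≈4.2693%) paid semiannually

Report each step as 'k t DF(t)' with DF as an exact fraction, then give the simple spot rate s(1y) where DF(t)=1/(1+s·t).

step 1 [0.5y] zero: DF = P = 4923/5000 ≈ 0.984600
step 2 [1y] swap r/2=373/19473: DF=(1 − 373/19473·(0.984600))/(1+373/19473) = 9627/10000 ≈ 0.962700
step 3 [1.5y] swap r/2=616/28857: DF=(1 − 616/28857·(0.984600+0.962700))/(1+616/28857) = 1173/1250 ≈ 0.938400

1 1/2 4923/5000
2 1 9627/10000
3 3/2 1173/1250
s(1y) = (1/(9627/10000) − 1)/(1) = 373/9627 ≈ 3.8745%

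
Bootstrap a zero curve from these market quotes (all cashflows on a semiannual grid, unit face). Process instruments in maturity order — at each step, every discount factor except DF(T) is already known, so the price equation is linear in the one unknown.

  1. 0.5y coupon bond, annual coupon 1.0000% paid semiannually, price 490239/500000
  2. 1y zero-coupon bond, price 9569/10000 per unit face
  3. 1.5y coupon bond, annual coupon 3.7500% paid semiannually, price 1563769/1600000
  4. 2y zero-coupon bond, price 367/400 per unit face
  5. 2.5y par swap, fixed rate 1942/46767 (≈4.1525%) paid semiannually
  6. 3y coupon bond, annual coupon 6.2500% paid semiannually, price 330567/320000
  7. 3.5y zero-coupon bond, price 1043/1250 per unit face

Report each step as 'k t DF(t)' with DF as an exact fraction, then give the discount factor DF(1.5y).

1 1/2 2439/2500
2 1 9569/10000
3 3/2 4619/5000
4 2 367/400
5 5/2 9029/10000
6 3 43/50
7 7/2 1043/1250
DF(1.5y) = 4619/5000 ≈ 0.923800

step 1 [0.5y] bond c/2=1/200: DF=(490239/500000 − 1/200·(0))/(1+1/200) = 2439/2500 ≈ 0.975600
step 2 [1y] zero: DF = P = 9569/10000 ≈ 0.956900
step 3 [1.5y] bond c/2=3/160: DF=(1563769/1600000 − 3/160·(0.975600+0.956900))/(1+3/160) = 4619/5000 ≈ 0.923800
step 4 [2y] zero: DF = P = 367/400 ≈ 0.917500
step 5 [2.5y] swap r/2=971/46767: DF=(1 − 971/46767·(0.975600+0.956900+0.923800+0.917500))/(1+971/46767) = 9029/10000 ≈ 0.902900
step 6 [3y] bond c/2=1/32: DF=(330567/320000 − 1/32·(0.975600+0.956900+0.923800+0.917500+0.902900))/(1+1/32) = 43/50 ≈ 0.860000
step 7 [3.5y] zero: DF = P = 1043/1250 ≈ 0.834400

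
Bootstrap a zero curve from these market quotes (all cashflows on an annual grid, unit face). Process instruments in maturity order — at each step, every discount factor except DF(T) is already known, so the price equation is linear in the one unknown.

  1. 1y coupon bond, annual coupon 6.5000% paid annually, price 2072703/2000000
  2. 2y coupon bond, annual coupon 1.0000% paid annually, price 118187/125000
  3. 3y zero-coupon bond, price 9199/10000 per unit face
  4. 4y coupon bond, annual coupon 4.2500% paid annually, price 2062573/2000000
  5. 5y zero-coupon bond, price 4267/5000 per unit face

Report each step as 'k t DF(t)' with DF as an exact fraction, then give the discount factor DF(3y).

1 1 9731/10000
2 2 1853/2000
3 3 9199/10000
4 4 8743/10000
5 5 4267/5000
DF(3y) = 9199/10000 ≈ 0.919900

step 1 [1y] bond c/1=13/200: DF=(2072703/2000000 − 13/200·(0))/(1+13/200) = 9731/10000 ≈ 0.973100
step 2 [2y] bond c/1=1/100: DF=(118187/125000 − 1/100·(0.973100))/(1+1/100) = 1853/2000 ≈ 0.926500
step 3 [3y] zero: DF = P = 9199/10000 ≈ 0.919900
step 4 [4y] bond c/1=17/400: DF=(2062573/2000000 − 17/400·(0.973100+0.926500+0.919900))/(1+17/400) = 8743/10000 ≈ 0.874300
step 5 [5y] zero: DF = P = 4267/5000 ≈ 0.853400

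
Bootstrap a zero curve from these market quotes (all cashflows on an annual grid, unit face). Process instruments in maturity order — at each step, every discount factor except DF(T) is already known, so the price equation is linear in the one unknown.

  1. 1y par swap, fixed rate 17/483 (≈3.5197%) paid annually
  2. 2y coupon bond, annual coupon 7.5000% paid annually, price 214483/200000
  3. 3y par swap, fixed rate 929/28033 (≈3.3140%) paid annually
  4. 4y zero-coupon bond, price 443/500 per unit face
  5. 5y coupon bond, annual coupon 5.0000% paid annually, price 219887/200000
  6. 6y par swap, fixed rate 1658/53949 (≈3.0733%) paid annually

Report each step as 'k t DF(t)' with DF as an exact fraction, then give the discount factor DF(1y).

1 1 483/500
2 2 4651/5000
3 3 9071/10000
4 4 443/500
5 5 4357/5000
6 6 4171/5000
DF(1y) = 483/500 ≈ 0.966000

step 1 [1y] swap r/1=17/483: DF=(1 − 17/483·(0))/(1+17/483) = 483/500 ≈ 0.966000
step 2 [2y] bond c/1=3/40: DF=(214483/200000 − 3/40·(0.966000))/(1+3/40) = 4651/5000 ≈ 0.930200
step 3 [3y] swap r/1=929/28033: DF=(1 − 929/28033·(0.966000+0.930200))/(1+929/28033) = 9071/10000 ≈ 0.907100
step 4 [4y] zero: DF = P = 443/500 ≈ 0.886000
step 5 [5y] bond c/1=1/20: DF=(219887/200000 − 1/20·(0.966000+0.930200+0.907100+0.886000))/(1+1/20) = 4357/5000 ≈ 0.871400
step 6 [6y] swap r/1=1658/53949: DF=(1 − 1658/53949·(0.966000+0.930200+0.907100+0.886000+0.871400))/(1+1658/53949) = 4171/5000 ≈ 0.834200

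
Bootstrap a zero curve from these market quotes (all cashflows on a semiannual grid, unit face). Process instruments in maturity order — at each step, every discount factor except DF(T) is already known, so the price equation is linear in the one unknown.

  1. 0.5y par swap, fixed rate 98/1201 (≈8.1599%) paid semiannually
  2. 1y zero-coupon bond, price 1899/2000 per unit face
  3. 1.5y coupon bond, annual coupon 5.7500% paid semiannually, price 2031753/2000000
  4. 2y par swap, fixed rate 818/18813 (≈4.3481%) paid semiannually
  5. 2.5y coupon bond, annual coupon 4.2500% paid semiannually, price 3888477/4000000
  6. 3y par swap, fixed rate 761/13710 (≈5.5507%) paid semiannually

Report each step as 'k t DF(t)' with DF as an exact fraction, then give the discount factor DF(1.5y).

1 1/2 1201/1250
2 1 1899/2000
3 3/2 9341/10000
4 2 4591/5000
5 5/2 546/625
6 3 4239/5000
DF(1.5y) = 9341/10000 ≈ 0.934100

step 1 [0.5y] swap r/2=49/1201: DF=(1 − 49/1201·(0))/(1+49/1201) = 1201/1250 ≈ 0.960800
step 2 [1y] zero: DF = P = 1899/2000 ≈ 0.949500
step 3 [1.5y] bond c/2=23/800: DF=(2031753/2000000 − 23/800·(0.960800+0.949500))/(1+23/800) = 9341/10000 ≈ 0.934100
step 4 [2y] swap r/2=409/18813: DF=(1 − 409/18813·(0.960800+0.949500+0.934100))/(1+409/18813) = 4591/5000 ≈ 0.918200
step 5 [2.5y] bond c/2=17/800: DF=(3888477/4000000 − 17/800·(0.960800+0.949500+0.934100+0.918200))/(1+17/800) = 546/625 ≈ 0.873600
step 6 [3y] swap r/2=761/27420: DF=(1 − 761/27420·(0.960800+0.949500+0.934100+0.918200+0.873600))/(1+761/27420) = 4239/5000 ≈ 0.847800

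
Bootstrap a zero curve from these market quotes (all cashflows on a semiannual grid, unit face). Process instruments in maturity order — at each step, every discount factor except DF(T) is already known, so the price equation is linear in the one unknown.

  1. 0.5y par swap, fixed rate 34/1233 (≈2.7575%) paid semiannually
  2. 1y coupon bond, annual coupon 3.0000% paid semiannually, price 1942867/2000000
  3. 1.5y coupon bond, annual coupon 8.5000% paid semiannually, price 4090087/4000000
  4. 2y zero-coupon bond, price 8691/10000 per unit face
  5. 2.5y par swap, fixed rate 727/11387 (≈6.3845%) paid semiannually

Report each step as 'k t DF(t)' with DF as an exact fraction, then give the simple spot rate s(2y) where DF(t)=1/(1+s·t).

step 1 [0.5y] swap r/2=17/1233: DF=(1 − 17/1233·(0))/(1+17/1233) = 1233/1250 ≈ 0.986400
step 2 [1y] bond c/2=3/200: DF=(1942867/2000000 − 3/200·(0.986400))/(1+3/200) = 377/400 ≈ 0.942500
step 3 [1.5y] bond c/2=17/400: DF=(4090087/4000000 − 17/400·(0.986400+0.942500))/(1+17/400) = 4511/5000 ≈ 0.902200
step 4 [2y] zero: DF = P = 8691/10000 ≈ 0.869100
step 5 [2.5y] swap r/2=727/22774: DF=(1 − 727/22774·(0.986400+0.942500+0.902200+0.869100))/(1+727/22774) = 4273/5000 ≈ 0.854600

1 1/2 1233/1250
2 1 377/400
3 3/2 4511/5000
4 2 8691/10000
5 5/2 4273/5000
s(2y) = (1/(8691/10000) − 1)/(2) = 1309/17382 ≈ 7.5308%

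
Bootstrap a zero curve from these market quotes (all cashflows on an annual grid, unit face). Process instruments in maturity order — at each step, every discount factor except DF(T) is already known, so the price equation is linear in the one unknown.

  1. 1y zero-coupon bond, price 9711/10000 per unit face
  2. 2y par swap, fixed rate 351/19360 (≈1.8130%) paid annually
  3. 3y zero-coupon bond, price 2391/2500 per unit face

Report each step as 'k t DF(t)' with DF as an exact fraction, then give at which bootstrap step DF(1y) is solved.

step 1 [1y] zero: DF = P = 9711/10000 ≈ 0.971100
step 2 [2y] swap r/1=351/19360: DF=(1 − 351/19360·(0.971100))/(1+351/19360) = 9649/10000 ≈ 0.964900
step 3 [3y] zero: DF = P = 2391/2500 ≈ 0.956400

1 1 9711/10000
2 2 9649/10000
3 3 2391/2500
DF(1y) is solved at step 1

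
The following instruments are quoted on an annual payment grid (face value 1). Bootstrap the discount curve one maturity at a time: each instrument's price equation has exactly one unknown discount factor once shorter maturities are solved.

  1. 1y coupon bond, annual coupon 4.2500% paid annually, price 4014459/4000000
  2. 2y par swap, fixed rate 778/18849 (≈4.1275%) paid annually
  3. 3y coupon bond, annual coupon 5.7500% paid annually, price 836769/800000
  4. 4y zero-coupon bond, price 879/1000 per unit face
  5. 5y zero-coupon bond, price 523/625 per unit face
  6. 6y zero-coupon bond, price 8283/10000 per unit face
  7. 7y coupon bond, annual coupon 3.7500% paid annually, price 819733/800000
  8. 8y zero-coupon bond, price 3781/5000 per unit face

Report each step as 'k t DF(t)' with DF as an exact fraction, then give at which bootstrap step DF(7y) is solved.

step 1 [1y] bond c/1=17/400: DF=(4014459/4000000 − 17/400·(0))/(1+17/400) = 9627/10000 ≈ 0.962700
step 2 [2y] swap r/1=778/18849: DF=(1 − 778/18849·(0.962700))/(1+778/18849) = 4611/5000 ≈ 0.922200
step 3 [3y] bond c/1=23/400: DF=(836769/800000 − 23/400·(0.962700+0.922200))/(1+23/400) = 4433/5000 ≈ 0.886600
step 4 [4y] zero: DF = P = 879/1000 ≈ 0.879000
step 5 [5y] zero: DF = P = 523/625 ≈ 0.836800
step 6 [6y] zero: DF = P = 8283/10000 ≈ 0.828300
step 7 [7y] bond c/1=3/80: DF=(819733/800000 − 3/80·(0.962700+0.922200+0.886600+0.879000+0.836800+0.828300))/(1+3/80) = 1591/2000 ≈ 0.795500
step 8 [8y] zero: DF = P = 3781/5000 ≈ 0.756200

1 1 9627/10000
2 2 4611/5000
3 3 4433/5000
4 4 879/1000
5 5 523/625
6 6 8283/10000
7 7 1591/2000
8 8 3781/5000
DF(7y) is solved at step 7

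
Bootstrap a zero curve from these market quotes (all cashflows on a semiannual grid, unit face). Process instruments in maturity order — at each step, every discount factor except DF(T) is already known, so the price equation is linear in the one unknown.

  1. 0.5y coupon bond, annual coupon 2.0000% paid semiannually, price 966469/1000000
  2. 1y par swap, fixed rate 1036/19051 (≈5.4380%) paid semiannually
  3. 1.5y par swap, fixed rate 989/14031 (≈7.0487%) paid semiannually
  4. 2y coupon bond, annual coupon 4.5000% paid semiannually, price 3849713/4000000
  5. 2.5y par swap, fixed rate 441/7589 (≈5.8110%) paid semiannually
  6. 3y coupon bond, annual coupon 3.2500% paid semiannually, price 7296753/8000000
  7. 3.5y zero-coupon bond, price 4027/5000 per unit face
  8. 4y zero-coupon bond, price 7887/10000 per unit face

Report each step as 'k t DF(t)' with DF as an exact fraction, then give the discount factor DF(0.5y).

step 1 [0.5y] bond c/2=1/100: DF=(966469/1000000 − 1/100·(0))/(1+1/100) = 9569/10000 ≈ 0.956900
step 2 [1y] swap r/2=518/19051: DF=(1 − 518/19051·(0.956900))/(1+518/19051) = 4741/5000 ≈ 0.948200
step 3 [1.5y] swap r/2=989/28062: DF=(1 − 989/28062·(0.956900+0.948200))/(1+989/28062) = 9011/10000 ≈ 0.901100
step 4 [2y] bond c/2=9/400: DF=(3849713/4000000 − 9/400·(0.956900+0.948200+0.901100))/(1+9/400) = 1759/2000 ≈ 0.879500
step 5 [2.5y] swap r/2=441/15178: DF=(1 − 441/15178·(0.956900+0.948200+0.901100+0.879500))/(1+441/15178) = 8677/10000 ≈ 0.867700
step 6 [3y] bond c/2=13/800: DF=(7296753/8000000 − 13/800·(0.956900+0.948200+0.901100+0.879500+0.867700))/(1+13/800) = 8247/10000 ≈ 0.824700
step 7 [3.5y] zero: DF = P = 4027/5000 ≈ 0.805400
step 8 [4y] zero: DF = P = 7887/10000 ≈ 0.788700

1 1/2 9569/10000
2 1 4741/5000
3 3/2 9011/10000
4 2 1759/2000
5 5/2 8677/10000
6 3 8247/10000
7 7/2 4027/5000
8 4 7887/10000
DF(0.5y) = 9569/10000 ≈ 0.956900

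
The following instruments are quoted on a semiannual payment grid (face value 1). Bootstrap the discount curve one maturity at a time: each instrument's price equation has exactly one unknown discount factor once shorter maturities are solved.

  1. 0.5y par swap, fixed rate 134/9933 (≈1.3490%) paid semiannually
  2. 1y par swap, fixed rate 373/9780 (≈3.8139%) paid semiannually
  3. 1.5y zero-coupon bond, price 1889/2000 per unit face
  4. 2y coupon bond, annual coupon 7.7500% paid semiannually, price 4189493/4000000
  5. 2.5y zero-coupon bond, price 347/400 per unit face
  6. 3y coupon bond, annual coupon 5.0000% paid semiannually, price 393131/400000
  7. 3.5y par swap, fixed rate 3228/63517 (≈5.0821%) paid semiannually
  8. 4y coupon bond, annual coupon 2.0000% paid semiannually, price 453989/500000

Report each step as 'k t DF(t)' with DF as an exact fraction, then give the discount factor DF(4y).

1 1/2 9933/10000
2 1 9627/10000
3 3/2 1889/2000
4 2 9001/10000
5 5/2 347/400
6 3 169/200
7 7/2 4193/5000
8 4 8361/10000
DF(4y) = 8361/10000 ≈ 0.836100

step 1 [0.5y] swap r/2=67/9933: DF=(1 − 67/9933·(0))/(1+67/9933) = 9933/10000 ≈ 0.993300
step 2 [1y] swap r/2=373/19560: DF=(1 − 373/19560·(0.993300))/(1+373/19560) = 9627/10000 ≈ 0.962700
step 3 [1.5y] zero: DF = P = 1889/2000 ≈ 0.944500
step 4 [2y] bond c/2=31/800: DF=(4189493/4000000 − 31/800·(0.993300+0.962700+0.944500))/(1+31/800) = 9001/10000 ≈ 0.900100
step 5 [2.5y] zero: DF = P = 347/400 ≈ 0.867500
step 6 [3y] bond c/2=1/40: DF=(393131/400000 − 1/40·(0.993300+0.962700+0.944500+0.900100+0.867500))/(1+1/40) = 169/200 ≈ 0.845000
step 7 [3.5y] swap r/2=1614/63517: DF=(1 − 1614/63517·(0.993300+0.962700+0.944500+0.900100+0.867500+0.845000))/(1+1614/63517) = 4193/5000 ≈ 0.838600
step 8 [4y] bond c/2=1/100: DF=(453989/500000 − 1/100·(0.993300+0.962700+0.944500+0.900100+0.867500+0.845000+0.838600))/(1+1/100) = 8361/10000 ≈ 0.836100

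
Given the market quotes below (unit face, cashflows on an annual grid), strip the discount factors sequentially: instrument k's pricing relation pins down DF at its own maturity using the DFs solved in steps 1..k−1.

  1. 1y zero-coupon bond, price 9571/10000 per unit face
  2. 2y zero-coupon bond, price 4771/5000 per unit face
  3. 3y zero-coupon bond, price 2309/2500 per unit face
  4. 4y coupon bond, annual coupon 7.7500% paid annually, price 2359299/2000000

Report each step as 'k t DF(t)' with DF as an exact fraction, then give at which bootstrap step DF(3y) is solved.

step 1 [1y] zero: DF = P = 9571/10000 ≈ 0.957100
step 2 [2y] zero: DF = P = 4771/5000 ≈ 0.954200
step 3 [3y] zero: DF = P = 2309/2500 ≈ 0.923600
step 4 [4y] bond c/1=31/400: DF=(2359299/2000000 − 31/400·(0.957100+0.954200+0.923600))/(1+31/400) = 8909/10000 ≈ 0.890900

1 1 9571/10000
2 2 4771/5000
3 3 2309/2500
4 4 8909/10000
DF(3y) is solved at step 3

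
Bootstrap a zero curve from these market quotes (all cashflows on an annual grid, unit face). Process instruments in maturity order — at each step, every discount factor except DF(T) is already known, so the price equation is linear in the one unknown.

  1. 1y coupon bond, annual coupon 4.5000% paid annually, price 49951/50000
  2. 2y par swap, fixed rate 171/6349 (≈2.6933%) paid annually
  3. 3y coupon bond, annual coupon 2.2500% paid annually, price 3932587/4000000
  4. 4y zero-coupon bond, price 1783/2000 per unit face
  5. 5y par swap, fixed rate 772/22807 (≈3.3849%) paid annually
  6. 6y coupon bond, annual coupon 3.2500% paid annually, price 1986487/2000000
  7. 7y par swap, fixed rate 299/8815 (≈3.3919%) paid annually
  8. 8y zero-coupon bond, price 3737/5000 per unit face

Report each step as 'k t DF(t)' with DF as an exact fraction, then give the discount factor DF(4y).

step 1 [1y] bond c/1=9/200: DF=(49951/50000 − 9/200·(0))/(1+9/200) = 239/250 ≈ 0.956000
step 2 [2y] swap r/1=171/6349: DF=(1 − 171/6349·(0.956000))/(1+171/6349) = 9487/10000 ≈ 0.948700
step 3 [3y] bond c/1=9/400: DF=(3932587/4000000 − 9/400·(0.956000+0.948700))/(1+9/400) = 2299/2500 ≈ 0.919600
step 4 [4y] zero: DF = P = 1783/2000 ≈ 0.891500
step 5 [5y] swap r/1=772/22807: DF=(1 − 772/22807·(0.956000+0.948700+0.919600+0.891500))/(1+772/22807) = 1057/1250 ≈ 0.845600
step 6 [6y] bond c/1=13/400: DF=(1986487/2000000 − 13/400·(0.956000+0.948700+0.919600+0.891500+0.845600))/(1+13/400) = 1023/1250 ≈ 0.818400
step 7 [7y] swap r/1=299/8815: DF=(1 − 299/8815·(0.956000+0.948700+0.919600+0.891500+0.845600+0.818400))/(1+299/8815) = 7907/10000 ≈ 0.790700
step 8 [8y] zero: DF = P = 3737/5000 ≈ 0.747400

1 1 239/250
2 2 9487/10000
3 3 2299/2500
4 4 1783/2000
5 5 1057/1250
6 6 1023/1250
7 7 7907/10000
8 8 3737/5000
DF(4y) = 1783/2000 ≈ 0.891500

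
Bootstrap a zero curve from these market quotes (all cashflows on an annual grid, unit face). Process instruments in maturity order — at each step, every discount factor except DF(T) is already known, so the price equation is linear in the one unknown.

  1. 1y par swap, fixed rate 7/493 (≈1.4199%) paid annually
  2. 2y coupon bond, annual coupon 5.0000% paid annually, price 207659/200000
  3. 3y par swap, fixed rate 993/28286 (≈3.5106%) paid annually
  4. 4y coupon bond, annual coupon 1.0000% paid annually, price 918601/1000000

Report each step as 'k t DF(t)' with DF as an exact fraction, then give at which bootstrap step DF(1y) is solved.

step 1 [1y] swap r/1=7/493: DF=(1 − 7/493·(0))/(1+7/493) = 493/500 ≈ 0.986000
step 2 [2y] bond c/1=1/20: DF=(207659/200000 − 1/20·(0.986000))/(1+1/20) = 9419/10000 ≈ 0.941900
step 3 [3y] swap r/1=993/28286: DF=(1 − 993/28286·(0.986000+0.941900))/(1+993/28286) = 9007/10000 ≈ 0.900700
step 4 [4y] bond c/1=1/100: DF=(918601/1000000 − 1/100·(0.986000+0.941900+0.900700))/(1+1/100) = 1763/2000 ≈ 0.881500

1 1 493/500
2 2 9419/10000
3 3 9007/10000
4 4 1763/2000
DF(1y) is solved at step 1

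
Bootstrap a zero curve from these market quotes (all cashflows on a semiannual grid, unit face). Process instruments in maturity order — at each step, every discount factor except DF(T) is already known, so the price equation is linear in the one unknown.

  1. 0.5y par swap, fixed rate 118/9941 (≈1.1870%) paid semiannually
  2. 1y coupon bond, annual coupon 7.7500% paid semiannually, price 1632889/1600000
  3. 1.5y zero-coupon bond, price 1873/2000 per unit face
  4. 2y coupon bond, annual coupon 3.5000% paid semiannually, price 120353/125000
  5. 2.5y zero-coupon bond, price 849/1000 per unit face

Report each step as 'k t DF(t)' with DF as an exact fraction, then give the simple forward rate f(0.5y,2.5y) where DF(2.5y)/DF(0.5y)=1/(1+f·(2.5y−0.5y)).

1 1/2 9941/10000
2 1 4727/5000
3 3/2 1873/2000
4 2 1121/1250
5 5/2 849/1000
f(0.5y,2.5y) = ((9941/10000)/(849/1000) − 1)/(2) = 1451/16980 ≈ 8.5453%

step 1 [0.5y] swap r/2=59/9941: DF=(1 − 59/9941·(0))/(1+59/9941) = 9941/10000 ≈ 0.994100
step 2 [1y] bond c/2=31/800: DF=(1632889/1600000 − 31/800·(0.994100))/(1+31/800) = 4727/5000 ≈ 0.945400
step 3 [1.5y] zero: DF = P = 1873/2000 ≈ 0.936500
step 4 [2y] bond c/2=7/400: DF=(120353/125000 − 7/400·(0.994100+0.945400+0.936500))/(1+7/400) = 1121/1250 ≈ 0.896800
step 5 [2.5y] zero: DF = P = 849/1000 ≈ 0.849000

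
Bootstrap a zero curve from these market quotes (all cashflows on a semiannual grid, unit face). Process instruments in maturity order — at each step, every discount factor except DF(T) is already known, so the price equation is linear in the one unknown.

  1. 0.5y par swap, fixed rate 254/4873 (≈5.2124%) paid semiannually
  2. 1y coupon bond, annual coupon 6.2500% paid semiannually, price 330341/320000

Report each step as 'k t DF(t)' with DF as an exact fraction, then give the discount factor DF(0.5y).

step 1 [0.5y] swap r/2=127/4873: DF=(1 − 127/4873·(0))/(1+127/4873) = 4873/5000 ≈ 0.974600
step 2 [1y] bond c/2=1/32: DF=(330341/320000 − 1/32·(0.974600))/(1+1/32) = 1943/2000 ≈ 0.971500

1 1/2 4873/5000
2 1 1943/2000
DF(0.5y) = 4873/5000 ≈ 0.974600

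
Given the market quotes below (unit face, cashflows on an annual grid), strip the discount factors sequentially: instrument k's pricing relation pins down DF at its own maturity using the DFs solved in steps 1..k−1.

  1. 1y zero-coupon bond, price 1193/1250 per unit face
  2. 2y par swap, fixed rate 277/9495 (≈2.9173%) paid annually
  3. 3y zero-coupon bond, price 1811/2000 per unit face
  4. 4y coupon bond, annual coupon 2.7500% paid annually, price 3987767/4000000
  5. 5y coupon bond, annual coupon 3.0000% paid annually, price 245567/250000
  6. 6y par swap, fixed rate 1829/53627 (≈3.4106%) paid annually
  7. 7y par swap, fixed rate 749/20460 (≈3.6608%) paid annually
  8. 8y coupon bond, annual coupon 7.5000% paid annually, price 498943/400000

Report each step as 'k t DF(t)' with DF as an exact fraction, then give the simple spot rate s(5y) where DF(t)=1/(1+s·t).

1 1 1193/1250
2 2 4723/5000
3 3 1811/2000
4 4 1119/1250
5 5 8459/10000
6 6 8171/10000
7 7 7753/10000
8 8 7321/10000
s(5y) = (1/(8459/10000) − 1)/(5) = 1541/42295 ≈ 3.6435%

step 1 [1y] zero: DF = P = 1193/1250 ≈ 0.954400
step 2 [2y] swap r/1=277/9495: DF=(1 − 277/9495·(0.954400))/(1+277/9495) = 4723/5000 ≈ 0.944600
step 3 [3y] zero: DF = P = 1811/2000 ≈ 0.905500
step 4 [4y] bond c/1=11/400: DF=(3987767/4000000 − 11/400·(0.954400+0.944600+0.905500))/(1+11/400) = 1119/1250 ≈ 0.895200
step 5 [5y] bond c/1=3/100: DF=(245567/250000 − 3/100·(0.954400+0.944600+0.905500+0.895200))/(1+3/100) = 8459/10000 ≈ 0.845900
step 6 [6y] swap r/1=1829/53627: DF=(1 − 1829/53627·(0.954400+0.944600+0.905500+0.895200+0.845900))/(1+1829/53627) = 8171/10000 ≈ 0.817100
step 7 [7y] swap r/1=749/20460: DF=(1 − 749/20460·(0.954400+0.944600+0.905500+0.895200+0.845900+0.817100))/(1+749/20460) = 7753/10000 ≈ 0.775300
step 8 [8y] bond c/1=3/40: DF=(498943/400000 − 3/40·(0.954400+0.944600+0.905500+0.895200+0.845900+0.817100+0.775300))/(1+3/40) = 7321/10000 ≈ 0.732100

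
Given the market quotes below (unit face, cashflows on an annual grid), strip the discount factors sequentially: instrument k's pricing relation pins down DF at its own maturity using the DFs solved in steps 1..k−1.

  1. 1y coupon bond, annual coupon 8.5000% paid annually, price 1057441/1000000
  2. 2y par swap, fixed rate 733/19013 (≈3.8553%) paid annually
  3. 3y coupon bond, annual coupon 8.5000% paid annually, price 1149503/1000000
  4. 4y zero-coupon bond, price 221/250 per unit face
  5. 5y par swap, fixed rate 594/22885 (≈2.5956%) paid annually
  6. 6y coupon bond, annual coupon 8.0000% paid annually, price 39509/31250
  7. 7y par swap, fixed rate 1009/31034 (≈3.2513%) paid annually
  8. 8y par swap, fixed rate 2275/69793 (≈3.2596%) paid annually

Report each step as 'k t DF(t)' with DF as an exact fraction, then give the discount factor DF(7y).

1 1 4873/5000
2 2 9267/10000
3 3 1821/2000
4 4 221/250
5 5 2203/2500
6 6 2079/2500
7 7 3991/5000
8 8 309/400
DF(7y) = 3991/5000 ≈ 0.798200

step 1 [1y] bond c/1=17/200: DF=(1057441/1000000 − 17/200·(0))/(1+17/200) = 4873/5000 ≈ 0.974600
step 2 [2y] swap r/1=733/19013: DF=(1 − 733/19013·(0.974600))/(1+733/19013) = 9267/10000 ≈ 0.926700
step 3 [3y] bond c/1=17/200: DF=(1149503/1000000 − 17/200·(0.974600+0.926700))/(1+17/200) = 1821/2000 ≈ 0.910500
step 4 [4y] zero: DF = P = 221/250 ≈ 0.884000
step 5 [5y] swap r/1=594/22885: DF=(1 − 594/22885·(0.974600+0.926700+0.910500+0.884000))/(1+594/22885) = 2203/2500 ≈ 0.881200
step 6 [6y] bond c/1=2/25: DF=(39509/31250 − 2/25·(0.974600+0.926700+0.910500+0.884000+0.881200))/(1+2/25) = 2079/2500 ≈ 0.831600
step 7 [7y] swap r/1=1009/31034: DF=(1 − 1009/31034·(0.974600+0.926700+0.910500+0.884000+0.881200+0.831600))/(1+1009/31034) = 3991/5000 ≈ 0.798200
step 8 [8y] swap r/1=2275/69793: DF=(1 − 2275/69793·(0.974600+0.926700+0.910500+0.884000+0.881200+0.831600+0.798200))/(1+2275/69793) = 309/400 ≈ 0.772500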